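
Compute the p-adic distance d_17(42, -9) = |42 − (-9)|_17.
d_17(42, -9) = 1/17

Step 1 — x − y = 42 − (-9) = 51. Step 2 — v_17(51) = 1 (factor: 51 = (17^1 · 3); the sign does not affect v_p). Step 3 — |x − y|_17 = 17^{-1} = 1/17.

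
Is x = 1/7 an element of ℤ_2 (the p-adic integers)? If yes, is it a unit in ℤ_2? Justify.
x ∈ ℤ_2^× (unit); v_2(x) = 0

ℤ_2 = {x ∈ ℚ_2 : v_2(x) ≥ 0} and ℤ_2^× = {x ∈ ℤ_2 : v_2(x) = 0}. Here v_2(1/7) = v_2(num) − v_2(den) = 0; compare against these criteria.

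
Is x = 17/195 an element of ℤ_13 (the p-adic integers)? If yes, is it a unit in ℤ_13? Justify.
x ∉ ℤ_13 (v_13(x) = -1 < 0)

ℤ_13 = {x ∈ ℚ_13 : v_13(x) ≥ 0} and ℤ_13^× = {x ∈ ℤ_13 : v_13(x) = 0}. Here v_13(17/195) = v_13(num) − v_13(den) = -1; compare against these criteria.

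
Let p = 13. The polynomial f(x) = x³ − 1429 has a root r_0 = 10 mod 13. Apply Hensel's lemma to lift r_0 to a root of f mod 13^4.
r_3 = 8213 (mod 28561)

Hensel: r_{i+1} = r_i − f(r_i)/f′(r_i) mod 13^{i+2}, where f′(x) = 3x². Iterate:
  r_0 = 10 (mod 13)
  r_1 = 101 (mod 169)
  r_2 = 1622 (mod 2197)
  r_3 = 8213 (mod 28561)
Final: r = 8213 with f(r) ≡ 0 mod 13^4.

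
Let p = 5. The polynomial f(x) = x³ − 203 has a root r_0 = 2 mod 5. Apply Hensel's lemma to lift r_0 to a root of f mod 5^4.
r_3 = 62 (mod 625)

Hensel: r_{i+1} = r_i − f(r_i)/f′(r_i) mod 5^{i+2}, where f′(x) = 3x². Iterate:
  r_0 = 2 (mod 5)
  r_1 = 12 (mod 25)
  r_2 = 62 (mod 125)
  r_3 = 62 (mod 625)
Final: r = 62 with f(r) ≡ 0 mod 5^4.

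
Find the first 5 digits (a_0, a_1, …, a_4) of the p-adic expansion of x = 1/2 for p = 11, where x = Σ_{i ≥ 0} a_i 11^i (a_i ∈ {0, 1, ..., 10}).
(a_0, …, a_4) = (6, 5, 5, 5, 5)

v_11(1/2) = 0 (numerator and denominator both coprime to 11), so x ∈ ℤ_11^×. Compute digits iteratively via a_i = x_i mod 11, x_{i+1} = (x_i − a_i)/11, with x_0 = x:
  x_0 = 1/2;  a_0 = 6;  x_1 = (x_0 − 6)/11 = -1/2
  x_1 = -1/2;  a_1 = 5;  x_2 = (x_1 − 5)/11 = -1/2
  x_2 = -1/2;  a_2 = 5;  x_3 = (x_2 − 5)/11 = -1/2
  x_3 = -1/2;  a_3 = 5;  x_4 = (x_3 − 5)/11 = -1/2
  x_4 = -1/2;  a_4 = 5;  x_5 = (x_4 − 5)/11 = -1/2
Digits: (6, 5, 5, 5, 5).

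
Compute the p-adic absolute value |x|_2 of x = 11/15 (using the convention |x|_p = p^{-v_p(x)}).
|11/15|_2 = 1

Step 1 — compute v_2(x) by factoring powers of 2 out of the numerator and denominator: v_2(11/15) = 0. Step 2 — apply |x|_p = p^{-v_p(x)} = 2^{0} = 1.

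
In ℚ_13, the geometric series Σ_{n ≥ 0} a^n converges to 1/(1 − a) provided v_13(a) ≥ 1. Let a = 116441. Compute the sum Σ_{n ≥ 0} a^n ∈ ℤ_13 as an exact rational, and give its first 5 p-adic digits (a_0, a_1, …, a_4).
Σ a^n = 1/(1 − a) = -1/116440;  first 5 digits = (1, 0, 0, 1, 4)

v_13(a) = 3 ≥ 1, so the series converges in ℤ_13 to 1/(1 − a) = 1/(1 − 116441) = -1/116440. Expand this rational in ℤ_13: compute digits iteratively via d_i = x_i mod 13, x_{i+1} = (x_i − d_i)/13. The first 5 digits are (1, 0, 0, 1, 4).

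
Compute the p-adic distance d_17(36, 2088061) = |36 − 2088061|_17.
d_17(36, 2088061) = 1/83521

Step 1 — x − y = 36 − 2088061 = -2088025. Step 2 — v_17(-2088025) = 4 (factor: -2088025 = −(17^4 · 25); the sign does not affect v_p). Step 3 — |x − y|_17 = 17^{-4} = 1/83521.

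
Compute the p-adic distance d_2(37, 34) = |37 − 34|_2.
d_2(37, 34) = 1

Step 1 — x − y = 37 − 34 = 3. Step 2 — v_2(3) = 0 (factor: 3 = (2^0 · 3); the sign does not affect v_p). Step 3 — |x − y|_2 = 2^{0} = 1.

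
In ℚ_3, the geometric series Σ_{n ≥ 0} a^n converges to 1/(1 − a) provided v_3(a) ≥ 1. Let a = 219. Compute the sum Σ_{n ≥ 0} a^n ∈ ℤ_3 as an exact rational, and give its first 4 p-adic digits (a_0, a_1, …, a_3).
Σ a^n = 1/(1 − a) = -1/218;  first 4 digits = (1, 1, 1, 0)

v_3(a) = 1 ≥ 1, so the series converges in ℤ_3 to 1/(1 − a) = 1/(1 − 219) = -1/218. Expand this rational in ℤ_3: compute digits iteratively via d_i = x_i mod 3, x_{i+1} = (x_i − d_i)/3. The first 4 digits are (1, 1, 1, 0).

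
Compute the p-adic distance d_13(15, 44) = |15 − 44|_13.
d_13(15, 44) = 1

Step 1 — x − y = 15 − 44 = -29. Step 2 — v_13(-29) = 0 (factor: -29 = −(13^0 · 29); the sign does not affect v_p). Step 3 — |x − y|_13 = 13^{0} = 1.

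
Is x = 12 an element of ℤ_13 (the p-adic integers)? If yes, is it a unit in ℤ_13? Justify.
x ∈ ℤ_13^× (unit); v_13(x) = 0

ℤ_13 = {x ∈ ℚ_13 : v_13(x) ≥ 0} and ℤ_13^× = {x ∈ ℤ_13 : v_13(x) = 0}. Here v_13(12) = v_13(num) − v_13(den) = 0; compare against these criteria.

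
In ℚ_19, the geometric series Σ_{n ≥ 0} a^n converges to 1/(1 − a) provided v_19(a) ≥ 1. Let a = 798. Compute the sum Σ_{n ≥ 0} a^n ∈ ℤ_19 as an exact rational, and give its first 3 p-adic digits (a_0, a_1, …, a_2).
Σ a^n = 1/(1 − a) = -1/797;  first 3 digits = (1, 4, 18)

v_19(a) = 1 ≥ 1, so the series converges in ℤ_19 to 1/(1 − a) = 1/(1 − 798) = -1/797. Expand this rational in ℤ_19: compute digits iteratively via d_i = x_i mod 19, x_{i+1} = (x_i − d_i)/19. The first 3 digits are (1, 4, 18).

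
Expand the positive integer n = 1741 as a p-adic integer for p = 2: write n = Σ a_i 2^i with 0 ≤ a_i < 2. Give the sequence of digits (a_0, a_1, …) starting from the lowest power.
(a_0, a_1, …) = (1, 0, 1, 1, 0, 0, 1, 1, 0, 1, 1)

Repeated division by 2 gives the digits low-to-high: 1741 = 1 + 1·2^2 + 1·2^3 + 1·2^6 + 1·2^7 + 1·2^9 + 1·2^10. Digit sequence: (1, 0, 1, 1, 0, 0, 1, 1, 0, 1, 1).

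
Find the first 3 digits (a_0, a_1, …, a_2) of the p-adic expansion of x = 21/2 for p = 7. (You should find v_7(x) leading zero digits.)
(a_0, …, a_2) = (0, 5, 3)

v_7(21/2) = 1, so a_0 = ... = a_0 = 0. Factor out: x = 7^1 · u with u = 3/2 a unit in ℤ_7. Expand u iteratively via a_{v+i} = u_i mod 7, u_{i+1} = (u_i − a_{v+i})/7:
  u_0 = 3/2;  a_1 = 5;  u_1 = (u_0 − 5)/7 = -1/2
  u_1 = -1/2;  a_2 = 3;  u_2 = (u_1 − 3)/7 = -1/2
Digits: (0, 5, 3).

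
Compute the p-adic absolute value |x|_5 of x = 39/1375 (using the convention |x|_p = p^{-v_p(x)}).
|39/1375|_5 = 125

Step 1 — compute v_5(x) by factoring powers of 5 out of the numerator and denominator: v_5(39/1375) = -3. Step 2 — apply |x|_p = p^{-v_p(x)} = 5^{3} = 125.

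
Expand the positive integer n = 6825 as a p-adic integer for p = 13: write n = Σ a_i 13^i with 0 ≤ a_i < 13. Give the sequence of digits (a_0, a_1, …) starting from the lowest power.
(a_0, a_1, …) = (0, 5, 1, 3)

Repeated division by 13 gives the digits low-to-high: 6825 = 5·13^1 + 1·13^2 + 3·13^3. Digit sequence: (0, 5, 1, 3).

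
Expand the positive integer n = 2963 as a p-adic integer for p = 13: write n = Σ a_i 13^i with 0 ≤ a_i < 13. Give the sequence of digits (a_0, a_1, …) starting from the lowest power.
(a_0, a_1, …) = (12, 6, 4, 1)

Repeated division by 13 gives the digits low-to-high: 2963 = 12 + 6·13^1 + 4·13^2 + 1·13^3. Digit sequence: (12, 6, 4, 1).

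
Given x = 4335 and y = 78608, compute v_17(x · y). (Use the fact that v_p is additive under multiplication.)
v_17(340765680) = 5

v_p(x) = 2 (factor: 4335 = 17^2 · 15); v_p(y) = 3 (factor: 78608 = 17^3 · 16). Additivity: v_p(xy) = v_p(x) + v_p(y) = 2 + 3 = 5. (Direct check: xy = 340765680 = 17^5 · (240).)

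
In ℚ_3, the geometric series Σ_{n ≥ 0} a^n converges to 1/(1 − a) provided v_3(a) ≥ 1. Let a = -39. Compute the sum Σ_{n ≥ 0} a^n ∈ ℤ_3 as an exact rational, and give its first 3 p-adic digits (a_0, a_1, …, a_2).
Σ a^n = 1/(1 − a) = 1/40;  first 3 digits = (1, 2, 2)

v_3(a) = 1 ≥ 1, so the series converges in ℤ_3 to 1/(1 − a) = 1/(1 − (-39)) = 1/40. Expand this rational in ℤ_3: compute digits iteratively via d_i = x_i mod 3, x_{i+1} = (x_i − d_i)/3. The first 3 digits are (1, 2, 2).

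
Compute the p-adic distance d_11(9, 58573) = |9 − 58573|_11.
d_11(9, 58573) = 1/14641

Step 1 — x − y = 9 − 58573 = -58564. Step 2 — v_11(-58564) = 4 (factor: -58564 = −(11^4 · 4); the sign does not affect v_p). Step 3 — |x − y|_11 = 11^{-4} = 1/14641.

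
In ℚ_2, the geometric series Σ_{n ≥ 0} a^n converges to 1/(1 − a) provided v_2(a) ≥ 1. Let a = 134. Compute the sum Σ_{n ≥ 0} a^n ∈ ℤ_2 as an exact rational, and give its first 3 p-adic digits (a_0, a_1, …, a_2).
Σ a^n = 1/(1 − a) = -1/133;  first 3 digits = (1, 1, 0)

v_2(a) = 1 ≥ 1, so the series converges in ℤ_2 to 1/(1 − a) = 1/(1 − 134) = -1/133. Expand this rational in ℤ_2: compute digits iteratively via d_i = x_i mod 2, x_{i+1} = (x_i − d_i)/2. The first 3 digits are (1, 1, 0).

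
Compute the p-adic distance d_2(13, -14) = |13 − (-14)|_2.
d_2(13, -14) = 1

Step 1 — x − y = 13 − (-14) = 27. Step 2 — v_2(27) = 0 (factor: 27 = (2^0 · 27); the sign does not affect v_p). Step 3 — |x − y|_2 = 2^{0} = 1.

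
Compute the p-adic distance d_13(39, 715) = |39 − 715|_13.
d_13(39, 715) = 1/169

Step 1 — x − y = 39 − 715 = -676. Step 2 — v_13(-676) = 2 (factor: -676 = −(13^2 · 4); the sign does not affect v_p). Step 3 — |x − y|_13 = 13^{-2} = 1/169.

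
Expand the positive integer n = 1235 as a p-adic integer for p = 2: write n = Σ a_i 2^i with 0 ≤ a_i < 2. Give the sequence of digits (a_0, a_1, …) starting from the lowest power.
(a_0, a_1, …) = (1, 1, 0, 0, 1, 0, 1, 1, 0, 0, 1)

Repeated division by 2 gives the digits low-to-high: 1235 = 1 + 1·2^1 + 1·2^4 + 1·2^6 + 1·2^7 + 1·2^10. Digit sequence: (1, 1, 0, 0, 1, 0, 1, 1, 0, 0, 1).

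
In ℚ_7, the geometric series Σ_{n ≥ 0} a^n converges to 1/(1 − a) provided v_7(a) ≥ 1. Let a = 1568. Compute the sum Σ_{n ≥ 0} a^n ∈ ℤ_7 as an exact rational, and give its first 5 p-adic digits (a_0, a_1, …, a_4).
Σ a^n = 1/(1 − a) = -1/1567;  first 5 digits = (1, 0, 4, 4, 2)

v_7(a) = 2 ≥ 1, so the series converges in ℤ_7 to 1/(1 − a) = 1/(1 − 1568) = -1/1567. Expand this rational in ℤ_7: compute digits iteratively via d_i = x_i mod 7, x_{i+1} = (x_i − d_i)/7. The first 5 digits are (1, 0, 4, 4, 2).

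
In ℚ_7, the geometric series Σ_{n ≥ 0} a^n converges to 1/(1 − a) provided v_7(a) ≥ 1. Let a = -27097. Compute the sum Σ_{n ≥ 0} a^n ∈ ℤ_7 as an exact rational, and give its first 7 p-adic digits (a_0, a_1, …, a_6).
Σ a^n = 1/(1 − a) = 1/27098;  first 7 digits = (1, 0, 0, 5, 2, 5, 3)

v_7(a) = 3 ≥ 1, so the series converges in ℤ_7 to 1/(1 − a) = 1/(1 − (-27097)) = 1/27098. Expand this rational in ℤ_7: compute digits iteratively via d_i = x_i mod 7, x_{i+1} = (x_i − d_i)/7. The first 7 digits are (1, 0, 0, 5, 2, 5, 3).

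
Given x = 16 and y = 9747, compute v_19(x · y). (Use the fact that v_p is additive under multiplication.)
v_19(155952) = 2

v_p(x) = 0 (factor: 16 = 19^0 · 16); v_p(y) = 2 (factor: 9747 = 19^2 · 27). Additivity: v_p(xy) = v_p(x) + v_p(y) = 0 + 2 = 2. (Direct check: xy = 155952 = 19^2 · (432).)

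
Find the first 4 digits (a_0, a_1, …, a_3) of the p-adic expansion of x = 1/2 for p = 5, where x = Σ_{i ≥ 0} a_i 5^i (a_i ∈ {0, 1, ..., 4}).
(a_0, …, a_3) = (3, 2, 2, 2)

v_5(1/2) = 0 (numerator and denominator both coprime to 5), so x ∈ ℤ_5^×. Compute digits iteratively via a_i = x_i mod 5, x_{i+1} = (x_i − a_i)/5, with x_0 = x:
  x_0 = 1/2;  a_0 = 3;  x_1 = (x_0 − 3)/5 = -1/2
  x_1 = -1/2;  a_1 = 2;  x_2 = (x_1 − 2)/5 = -1/2
  x_2 = -1/2;  a_2 = 2;  x_3 = (x_2 − 2)/5 = -1/2
  x_3 = -1/2;  a_3 = 2;  x_4 = (x_3 − 2)/5 = -1/2
Digits: (3, 2, 2, 2).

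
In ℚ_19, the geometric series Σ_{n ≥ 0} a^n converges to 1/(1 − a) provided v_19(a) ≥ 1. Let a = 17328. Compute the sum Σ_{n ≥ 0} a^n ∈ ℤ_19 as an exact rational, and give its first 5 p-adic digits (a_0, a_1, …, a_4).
Σ a^n = 1/(1 − a) = -1/17327;  first 5 digits = (1, 0, 10, 2, 5)

v_19(a) = 2 ≥ 1, so the series converges in ℤ_19 to 1/(1 − a) = 1/(1 − 17328) = -1/17327. Expand this rational in ℤ_19: compute digits iteratively via d_i = x_i mod 19, x_{i+1} = (x_i − d_i)/19. The first 5 digits are (1, 0, 10, 2, 5).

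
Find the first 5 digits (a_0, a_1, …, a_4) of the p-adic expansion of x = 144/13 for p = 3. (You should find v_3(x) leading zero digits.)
(a_0, …, a_4) = (0, 0, 1, 1, 2)

v_3(144/13) = 2, so a_0 = ... = a_1 = 0. Factor out: x = 3^2 · u with u = 16/13 a unit in ℤ_3. Expand u iteratively via a_{v+i} = u_i mod 3, u_{i+1} = (u_i − a_{v+i})/3:
  u_0 = 16/13;  a_2 = 1;  u_1 = (u_0 − 1)/3 = 1/13
  u_1 = 1/13;  a_3 = 1;  u_2 = (u_1 − 1)/3 = -4/13
  u_2 = -4/13;  a_4 = 2;  u_3 = (u_2 − 2)/3 = -10/13
Digits: (0, 0, 1, 1, 2).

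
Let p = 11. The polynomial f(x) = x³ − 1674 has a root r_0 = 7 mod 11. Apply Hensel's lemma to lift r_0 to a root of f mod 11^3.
r_2 = 7 (mod 1331)

Hensel: r_{i+1} = r_i − f(r_i)/f′(r_i) mod 11^{i+2}, where f′(x) = 3x². Iterate:
  r_0 = 7 (mod 11)
  r_1 = 7 (mod 121)
  r_2 = 7 (mod 1331)
Final: r = 7 with f(r) ≡ 0 mod 11^3.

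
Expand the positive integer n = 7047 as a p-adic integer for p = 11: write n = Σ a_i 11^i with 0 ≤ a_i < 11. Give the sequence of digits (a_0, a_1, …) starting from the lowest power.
(a_0, a_1, …) = (7, 2, 3, 5)

Repeated division by 11 gives the digits low-to-high: 7047 = 7 + 2·11^1 + 3·11^2 + 5·11^3. Digit sequence: (7, 2, 3, 5).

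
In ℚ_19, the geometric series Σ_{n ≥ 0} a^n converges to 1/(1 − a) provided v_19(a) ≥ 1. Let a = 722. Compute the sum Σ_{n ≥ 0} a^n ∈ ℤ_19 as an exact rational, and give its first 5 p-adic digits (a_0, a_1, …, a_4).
Σ a^n = 1/(1 − a) = -1/721;  first 5 digits = (1, 0, 2, 0, 4)

v_19(a) = 2 ≥ 1, so the series converges in ℤ_19 to 1/(1 − a) = 1/(1 − 722) = -1/721. Expand this rational in ℤ_19: compute digits iteratively via d_i = x_i mod 19, x_{i+1} = (x_i − d_i)/19. The first 5 digits are (1, 0, 2, 0, 4).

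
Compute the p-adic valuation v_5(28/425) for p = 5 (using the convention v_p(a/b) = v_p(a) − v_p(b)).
v_5(28/425) = -2

Factor powers of 5 from the numerator and denominator of the reduced fraction: 28 = 5^0 · 28 and 425 = 5^2 · 17. Apply v_p(a/b) = v_p(a) − v_p(b): v_5(28/425) = 0 − 2 = -2.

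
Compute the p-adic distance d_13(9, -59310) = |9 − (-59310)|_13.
d_13(9, -59310) = 1/2197

Step 1 — x − y = 9 − (-59310) = 59319. Step 2 — v_13(59319) = 3 (factor: 59319 = (13^3 · 27); the sign does not affect v_p). Step 3 — |x − y|_13 = 13^{-3} = 1/2197.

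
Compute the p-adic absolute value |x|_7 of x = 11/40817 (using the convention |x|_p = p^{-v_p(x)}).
|11/40817|_7 = 2401

Step 1 — compute v_7(x) by factoring powers of 7 out of the numerator and denominator: v_7(11/40817) = -4. Step 2 — apply |x|_p = p^{-v_p(x)} = 7^{4} = 2401.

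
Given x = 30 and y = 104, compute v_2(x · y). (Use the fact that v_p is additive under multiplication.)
v_2(3120) = 4

v_p(x) = 1 (factor: 30 = 2^1 · 15); v_p(y) = 3 (factor: 104 = 2^3 · 13). Additivity: v_p(xy) = v_p(x) + v_p(y) = 1 + 3 = 4. (Direct check: xy = 3120 = 2^4 · (195).)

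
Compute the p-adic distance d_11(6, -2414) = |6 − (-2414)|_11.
d_11(6, -2414) = 1/121

Step 1 — x − y = 6 − (-2414) = 2420. Step 2 — v_11(2420) = 2 (factor: 2420 = (11^2 · 20); the sign does not affect v_p). Step 3 — |x − y|_11 = 11^{-2} = 1/121.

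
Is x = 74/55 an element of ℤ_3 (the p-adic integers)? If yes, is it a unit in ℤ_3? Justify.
x ∈ ℤ_3^× (unit); v_3(x) = 0

ℤ_3 = {x ∈ ℚ_3 : v_3(x) ≥ 0} and ℤ_3^× = {x ∈ ℤ_3 : v_3(x) = 0}. Here v_3(74/55) = v_3(num) − v_3(den) = 0; compare against these criteria.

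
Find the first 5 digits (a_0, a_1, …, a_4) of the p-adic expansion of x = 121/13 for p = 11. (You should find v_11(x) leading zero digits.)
(a_0, …, a_4) = (0, 0, 6, 2, 4)

v_11(121/13) = 2, so a_0 = ... = a_1 = 0. Factor out: x = 11^2 · u with u = 1/13 a unit in ℤ_11. Expand u iteratively via a_{v+i} = u_i mod 11, u_{i+1} = (u_i − a_{v+i})/11:
  u_0 = 1/13;  a_2 = 6;  u_1 = (u_0 − 6)/11 = -7/13
  u_1 = -7/13;  a_3 = 2;  u_2 = (u_1 − 2)/11 = -3/13
  u_2 = -3/13;  a_4 = 4;  u_3 = (u_2 − 4)/11 = -5/13
Digits: (0, 0, 6, 2, 4).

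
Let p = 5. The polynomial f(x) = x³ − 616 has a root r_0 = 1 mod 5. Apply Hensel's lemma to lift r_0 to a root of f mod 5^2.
r_1 = 6 (mod 25)

Hensel: r_{i+1} = r_i − f(r_i)/f′(r_i) mod 5^{i+2}, where f′(x) = 3x². Iterate:
  r_0 = 1 (mod 5)
  r_1 = 6 (mod 25)
Final: r = 6 with f(r) ≡ 0 mod 5^2.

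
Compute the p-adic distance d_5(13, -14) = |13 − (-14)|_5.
d_5(13, -14) = 1

Step 1 — x − y = 13 − (-14) = 27. Step 2 — v_5(27) = 0 (factor: 27 = (5^0 · 27); the sign does not affect v_p). Step 3 — |x − y|_5 = 5^{0} = 1.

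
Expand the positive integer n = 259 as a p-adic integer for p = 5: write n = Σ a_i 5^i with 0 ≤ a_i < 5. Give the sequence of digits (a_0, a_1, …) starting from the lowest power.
(a_0, a_1, …) = (4, 1, 0, 2)

Repeated division by 5 gives the digits low-to-high: 259 = 4 + 1·5^1 + 2·5^3. Digit sequence: (4, 1, 0, 2).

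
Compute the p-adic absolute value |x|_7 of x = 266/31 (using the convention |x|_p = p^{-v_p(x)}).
|266/31|_7 = 1/7

Step 1 — compute v_7(x) by factoring powers of 7 out of the numerator and denominator: v_7(266/31) = 1. Step 2 — apply |x|_p = p^{-v_p(x)} = 7^{-1} = 1/7.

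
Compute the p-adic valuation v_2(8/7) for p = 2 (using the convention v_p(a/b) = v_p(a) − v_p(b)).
v_2(8/7) = 3

Factor powers of 2 from the numerator and denominator of the reduced fraction: 8 = 2^3 · 1 and 7 = 2^0 · 7. Apply v_p(a/b) = v_p(a) − v_p(b): v_2(8/7) = 3 − 0 = 3.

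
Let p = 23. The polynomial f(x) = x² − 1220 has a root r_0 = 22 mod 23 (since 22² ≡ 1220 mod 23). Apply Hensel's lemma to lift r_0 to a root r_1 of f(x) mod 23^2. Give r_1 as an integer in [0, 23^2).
r_1 = 183 (mod 529)

Hensel's recurrence: r_{i+1} = r_i − f(r_i)·(f′(r_i))^{-1} mod 23^{i+2}, with f′(x) = 2x. Iterate:
  r_0 = 22 (mod 23)
  r_1 = 183 (mod 529)
Final: r_1 = 183, and one checks f(r_1) ≡ 0 mod 23^2.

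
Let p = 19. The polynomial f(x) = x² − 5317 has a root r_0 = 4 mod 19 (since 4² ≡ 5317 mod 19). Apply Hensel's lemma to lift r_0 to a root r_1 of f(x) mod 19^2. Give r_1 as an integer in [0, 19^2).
r_1 = 80 (mod 361)

Hensel's recurrence: r_{i+1} = r_i − f(r_i)·(f′(r_i))^{-1} mod 19^{i+2}, with f′(x) = 2x. Iterate:
  r_0 = 4 (mod 19)
  r_1 = 80 (mod 361)
Final: r_1 = 80, and one checks f(r_1) ≡ 0 mod 19^2.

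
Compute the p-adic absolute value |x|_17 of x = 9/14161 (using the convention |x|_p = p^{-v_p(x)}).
|9/14161|_17 = 289

Step 1 — compute v_17(x) by factoring powers of 17 out of the numerator and denominator: v_17(9/14161) = -2. Step 2 — apply |x|_p = p^{-v_p(x)} = 17^{2} = 289.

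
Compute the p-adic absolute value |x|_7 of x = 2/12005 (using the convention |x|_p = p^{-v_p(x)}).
|2/12005|_7 = 2401

Step 1 — compute v_7(x) by factoring powers of 7 out of the numerator and denominator: v_7(2/12005) = -4. Step 2 — apply |x|_p = p^{-v_p(x)} = 7^{4} = 2401.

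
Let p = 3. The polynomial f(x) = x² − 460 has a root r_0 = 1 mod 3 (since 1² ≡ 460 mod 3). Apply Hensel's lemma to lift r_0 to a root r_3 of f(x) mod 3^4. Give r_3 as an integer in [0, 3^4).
r_3 = 28 (mod 81)

Hensel's recurrence: r_{i+1} = r_i − f(r_i)·(f′(r_i))^{-1} mod 3^{i+2}, with f′(x) = 2x. Iterate:
  r_0 = 1 (mod 3)
  r_1 = 1 (mod 9)
  r_2 = 1 (mod 27)
  r_3 = 28 (mod 81)
Final: r_3 = 28, and one checks f(r_3) ≡ 0 mod 3^4.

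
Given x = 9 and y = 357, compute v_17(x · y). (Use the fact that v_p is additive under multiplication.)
v_17(3213) = 1

v_p(x) = 0 (factor: 9 = 17^0 · 9); v_p(y) = 1 (factor: 357 = 17^1 · 21). Additivity: v_p(xy) = v_p(x) + v_p(y) = 0 + 1 = 1. (Direct check: xy = 3213 = 17^1 · (189).)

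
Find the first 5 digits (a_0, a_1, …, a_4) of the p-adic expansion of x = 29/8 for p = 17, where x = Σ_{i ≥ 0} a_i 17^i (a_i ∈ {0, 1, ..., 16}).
(a_0, …, a_4) = (10, 6, 6, 6, 6)

v_17(29/8) = 0 (numerator and denominator both coprime to 17), so x ∈ ℤ_17^×. Compute digits iteratively via a_i = x_i mod 17, x_{i+1} = (x_i − a_i)/17, with x_0 = x:
  x_0 = 29/8;  a_0 = 10;  x_1 = (x_0 − 10)/17 = -3/8
  x_1 = -3/8;  a_1 = 6;  x_2 = (x_1 − 6)/17 = -3/8
  x_2 = -3/8;  a_2 = 6;  x_3 = (x_2 − 6)/17 = -3/8
  x_3 = -3/8;  a_3 = 6;  x_4 = (x_3 − 6)/17 = -3/8
  x_4 = -3/8;  a_4 = 6;  x_5 = (x_4 − 6)/17 = -3/8
Digits: (10, 6, 6, 6, 6).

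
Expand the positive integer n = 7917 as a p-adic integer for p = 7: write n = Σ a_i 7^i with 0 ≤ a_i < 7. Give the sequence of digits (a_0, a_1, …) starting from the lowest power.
(a_0, a_1, …) = (0, 4, 0, 2, 3)

Repeated division by 7 gives the digits low-to-high: 7917 = 4·7^1 + 2·7^3 + 3·7^4. Digit sequence: (0, 4, 0, 2, 3).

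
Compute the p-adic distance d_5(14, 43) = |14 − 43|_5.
d_5(14, 43) = 1

Step 1 — x − y = 14 − 43 = -29. Step 2 — v_5(-29) = 0 (factor: -29 = −(5^0 · 29); the sign does not affect v_p). Step 3 — |x − y|_5 = 5^{0} = 1.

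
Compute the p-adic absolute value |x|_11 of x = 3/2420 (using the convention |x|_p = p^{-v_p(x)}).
|3/2420|_11 = 121

Step 1 — compute v_11(x) by factoring powers of 11 out of the numerator and denominator: v_11(3/2420) = -2. Step 2 — apply |x|_p = p^{-v_p(x)} = 11^{2} = 121.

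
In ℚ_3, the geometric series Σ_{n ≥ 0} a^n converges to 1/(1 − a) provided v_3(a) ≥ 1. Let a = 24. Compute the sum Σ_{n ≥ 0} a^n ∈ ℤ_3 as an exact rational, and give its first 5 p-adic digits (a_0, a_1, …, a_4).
Σ a^n = 1/(1 − a) = -1/23;  first 5 digits = (1, 2, 0, 0, 2)

v_3(a) = 1 ≥ 1, so the series converges in ℤ_3 to 1/(1 − a) = 1/(1 − 24) = -1/23. Expand this rational in ℤ_3: compute digits iteratively via d_i = x_i mod 3, x_{i+1} = (x_i − d_i)/3. The first 5 digits are (1, 2, 0, 0, 2).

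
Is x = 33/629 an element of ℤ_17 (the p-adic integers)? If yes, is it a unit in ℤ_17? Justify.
x ∉ ℤ_17 (v_17(x) = -1 < 0)

ℤ_17 = {x ∈ ℚ_17 : v_17(x) ≥ 0} and ℤ_17^× = {x ∈ ℤ_17 : v_17(x) = 0}. Here v_17(33/629) = v_17(num) − v_17(den) = -1; compare against these criteria.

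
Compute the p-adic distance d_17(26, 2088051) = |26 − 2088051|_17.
d_17(26, 2088051) = 1/83521

Step 1 — x − y = 26 − 2088051 = -2088025. Step 2 — v_17(-2088025) = 4 (factor: -2088025 = −(17^4 · 25); the sign does not affect v_p). Step 3 — |x − y|_17 = 17^{-4} = 1/83521.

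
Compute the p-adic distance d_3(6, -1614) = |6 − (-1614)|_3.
d_3(6, -1614) = 1/81

Step 1 — x − y = 6 − (-1614) = 1620. Step 2 — v_3(1620) = 4 (factor: 1620 = (3^4 · 20); the sign does not affect v_p). Step 3 — |x − y|_3 = 3^{-4} = 1/81.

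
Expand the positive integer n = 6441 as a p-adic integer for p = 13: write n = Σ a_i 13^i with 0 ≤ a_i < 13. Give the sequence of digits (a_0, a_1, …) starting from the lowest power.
(a_0, a_1, …) = (6, 1, 12, 2)

Repeated division by 13 gives the digits low-to-high: 6441 = 6 + 1·13^1 + 12·13^2 + 2·13^3. Digit sequence: (6, 1, 12, 2).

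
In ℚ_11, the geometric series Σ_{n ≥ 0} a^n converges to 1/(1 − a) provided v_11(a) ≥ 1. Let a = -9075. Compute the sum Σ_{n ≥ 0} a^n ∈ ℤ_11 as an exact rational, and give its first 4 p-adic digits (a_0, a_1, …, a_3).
Σ a^n = 1/(1 − a) = 1/9076;  first 4 digits = (1, 0, 2, 4)

v_11(a) = 2 ≥ 1, so the series converges in ℤ_11 to 1/(1 − a) = 1/(1 − (-9075)) = 1/9076. Expand this rational in ℤ_11: compute digits iteratively via d_i = x_i mod 11, x_{i+1} = (x_i − d_i)/11. The first 4 digits are (1, 0, 2, 4).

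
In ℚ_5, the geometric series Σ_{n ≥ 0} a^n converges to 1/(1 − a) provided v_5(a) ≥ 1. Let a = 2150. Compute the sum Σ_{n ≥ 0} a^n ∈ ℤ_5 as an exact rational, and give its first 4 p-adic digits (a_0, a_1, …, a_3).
Σ a^n = 1/(1 − a) = -1/2149;  first 4 digits = (1, 0, 1, 2)

v_5(a) = 2 ≥ 1, so the series converges in ℤ_5 to 1/(1 − a) = 1/(1 − 2150) = -1/2149. Expand this rational in ℤ_5: compute digits iteratively via d_i = x_i mod 5, x_{i+1} = (x_i − d_i)/5. The first 4 digits are (1, 0, 1, 2).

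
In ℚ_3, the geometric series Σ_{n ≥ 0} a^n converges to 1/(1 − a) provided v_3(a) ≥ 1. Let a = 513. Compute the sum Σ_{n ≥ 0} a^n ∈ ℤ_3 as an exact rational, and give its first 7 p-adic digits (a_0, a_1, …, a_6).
Σ a^n = 1/(1 − a) = -1/512;  first 7 digits = (1, 0, 0, 1, 0, 2, 1)

v_3(a) = 3 ≥ 1, so the series converges in ℤ_3 to 1/(1 − a) = 1/(1 − 513) = -1/512. Expand this rational in ℤ_3: compute digits iteratively via d_i = x_i mod 3, x_{i+1} = (x_i − d_i)/3. The first 7 digits are (1, 0, 0, 1, 0, 2, 1).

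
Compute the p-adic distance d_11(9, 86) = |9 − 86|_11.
d_11(9, 86) = 1/11

Step 1 — x − y = 9 − 86 = -77. Step 2 — v_11(-77) = 1 (factor: -77 = −(11^1 · 7); the sign does not affect v_p). Step 3 — |x − y|_11 = 11^{-1} = 1/11.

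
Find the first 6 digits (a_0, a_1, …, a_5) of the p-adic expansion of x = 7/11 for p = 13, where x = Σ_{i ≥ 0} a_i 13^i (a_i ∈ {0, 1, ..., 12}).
(a_0, …, a_5) = (3, 1, 7, 3, 8, 10)

v_13(7/11) = 0 (numerator and denominator both coprime to 13), so x ∈ ℤ_13^×. Compute digits iteratively via a_i = x_i mod 13, x_{i+1} = (x_i − a_i)/13, with x_0 = x:
  x_0 = 7/11;  a_0 = 3;  x_1 = (x_0 − 3)/13 = -2/11
  x_1 = -2/11;  a_1 = 1;  x_2 = (x_1 − 1)/13 = -1/11
  x_2 = -1/11;  a_2 = 7;  x_3 = (x_2 − 7)/13 = -6/11
  x_3 = -6/11;  a_3 = 3;  x_4 = (x_3 − 3)/13 = -3/11
  x_4 = -3/11;  a_4 = 8;  x_5 = (x_4 − 8)/13 = -7/11
  x_5 = -7/11;  a_5 = 10;  x_6 = (x_5 − 10)/13 = -9/11
Digits: (3, 1, 7, 3, 8, 10).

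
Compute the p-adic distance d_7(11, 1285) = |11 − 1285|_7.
d_7(11, 1285) = 1/49

Step 1 — x − y = 11 − 1285 = -1274. Step 2 — v_7(-1274) = 2 (factor: -1274 = −(7^2 · 26); the sign does not affect v_p). Step 3 — |x − y|_7 = 7^{-2} = 1/49.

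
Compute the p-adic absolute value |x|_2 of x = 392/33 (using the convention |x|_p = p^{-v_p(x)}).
|392/33|_2 = 1/8

Step 1 — compute v_2(x) by factoring powers of 2 out of the numerator and denominator: v_2(392/33) = 3. Step 2 — apply |x|_p = p^{-v_p(x)} = 2^{-3} = 1/8.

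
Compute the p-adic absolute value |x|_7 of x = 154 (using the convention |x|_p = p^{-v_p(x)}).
|154|_7 = 1/7

Step 1 — compute v_7(x) by factoring powers of 7 out of the numerator and denominator: v_7(154) = 1. Step 2 — apply |x|_p = p^{-v_p(x)} = 7^{-1} = 1/7.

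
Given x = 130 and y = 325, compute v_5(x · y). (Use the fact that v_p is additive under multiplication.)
v_5(42250) = 3

v_p(x) = 1 (factor: 130 = 5^1 · 26); v_p(y) = 2 (factor: 325 = 5^2 · 13). Additivity: v_p(xy) = v_p(x) + v_p(y) = 1 + 2 = 3. (Direct check: xy = 42250 = 5^3 · (338).)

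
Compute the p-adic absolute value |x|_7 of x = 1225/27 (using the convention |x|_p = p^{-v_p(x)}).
|1225/27|_7 = 1/49

Step 1 — compute v_7(x) by factoring powers of 7 out of the numerator and denominator: v_7(1225/27) = 2. Step 2 — apply |x|_p = p^{-v_p(x)} = 7^{-2} = 1/49.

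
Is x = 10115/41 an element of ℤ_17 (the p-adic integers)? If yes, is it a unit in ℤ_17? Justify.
x ∈ ℤ_17 but not a unit; v_17(x) = 2 > 0

ℤ_17 = {x ∈ ℚ_17 : v_17(x) ≥ 0} and ℤ_17^× = {x ∈ ℤ_17 : v_17(x) = 0}. Here v_17(10115/41) = v_17(num) − v_17(den) = 2; compare against these criteria.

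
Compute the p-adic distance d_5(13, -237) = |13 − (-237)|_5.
d_5(13, -237) = 1/125

Step 1 — x − y = 13 − (-237) = 250. Step 2 — v_5(250) = 3 (factor: 250 = (5^3 · 2); the sign does not affect v_p). Step 3 — |x − y|_5 = 5^{-3} = 1/125.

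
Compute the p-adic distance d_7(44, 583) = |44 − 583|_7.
d_7(44, 583) = 1/49

Step 1 — x − y = 44 − 583 = -539. Step 2 — v_7(-539) = 2 (factor: -539 = −(7^2 · 11); the sign does not affect v_p). Step 3 — |x − y|_7 = 7^{-2} = 1/49.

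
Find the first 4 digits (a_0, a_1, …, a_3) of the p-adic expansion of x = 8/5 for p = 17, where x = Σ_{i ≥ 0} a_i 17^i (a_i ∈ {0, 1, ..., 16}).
(a_0, …, a_3) = (5, 10, 13, 6)

v_17(8/5) = 0 (numerator and denominator both coprime to 17), so x ∈ ℤ_17^×. Compute digits iteratively via a_i = x_i mod 17, x_{i+1} = (x_i − a_i)/17, with x_0 = x:
  x_0 = 8/5;  a_0 = 5;  x_1 = (x_0 − 5)/17 = -1/5
  x_1 = -1/5;  a_1 = 10;  x_2 = (x_1 − 10)/17 = -3/5
  x_2 = -3/5;  a_2 = 13;  x_3 = (x_2 − 13)/17 = -4/5
  x_3 = -4/5;  a_3 = 6;  x_4 = (x_3 − 6)/17 = -2/5
Digits: (5, 10, 13, 6).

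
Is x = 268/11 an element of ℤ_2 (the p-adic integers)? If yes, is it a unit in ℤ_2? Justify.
x ∈ ℤ_2 but not a unit; v_2(x) = 2 > 0

ℤ_2 = {x ∈ ℚ_2 : v_2(x) ≥ 0} and ℤ_2^× = {x ∈ ℤ_2 : v_2(x) = 0}. Here v_2(268/11) = v_2(num) − v_2(den) = 2; compare against these criteria.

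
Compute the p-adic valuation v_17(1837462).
v_17(1837462) = 4

v_17(n) is the largest exponent k such that 17^k divides n. Factor out: 1837462 = 17^4 · 22. (Sign doesn't affect v_p.) So v_17(1837462) = 4.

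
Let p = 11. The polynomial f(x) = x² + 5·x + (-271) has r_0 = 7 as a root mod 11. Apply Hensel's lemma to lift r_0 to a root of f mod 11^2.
r_1 = 106 (mod 121)

Hensel: r_{i+1} = r_i − f(r_i)·(f′(r_i))^{-1} mod 11^{i+2}, f′(x) = 2x + 5. Iterate:
  r_0 = 7 (mod 11)
  r_1 = 106 (mod 121)
Final: r = 106 satisfies f(r) ≡ 0 mod 11^2.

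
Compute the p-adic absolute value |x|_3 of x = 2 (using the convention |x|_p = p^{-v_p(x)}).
|2|_3 = 1

Step 1 — compute v_3(x) by factoring powers of 3 out of the numerator and denominator: v_3(2) = 0. Step 2 — apply |x|_p = p^{-v_p(x)} = 3^{0} = 1.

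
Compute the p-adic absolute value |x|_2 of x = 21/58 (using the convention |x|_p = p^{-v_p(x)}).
|21/58|_2 = 2

Step 1 — compute v_2(x) by factoring powers of 2 out of the numerator and denominator: v_2(21/58) = -1. Step 2 — apply |x|_p = p^{-v_p(x)} = 2^{1} = 2.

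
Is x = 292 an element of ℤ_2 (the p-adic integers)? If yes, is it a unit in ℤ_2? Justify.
x ∈ ℤ_2 but not a unit; v_2(x) = 2 > 0

ℤ_2 = {x ∈ ℚ_2 : v_2(x) ≥ 0} and ℤ_2^× = {x ∈ ℤ_2 : v_2(x) = 0}. Here v_2(292) = v_2(num) − v_2(den) = 2; compare against these criteria.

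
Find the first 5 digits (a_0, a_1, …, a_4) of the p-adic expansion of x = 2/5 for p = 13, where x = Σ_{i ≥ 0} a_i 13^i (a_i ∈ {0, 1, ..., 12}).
(a_0, …, a_4) = (3, 5, 10, 7, 2)

v_13(2/5) = 0 (numerator and denominator both coprime to 13), so x ∈ ℤ_13^×. Compute digits iteratively via a_i = x_i mod 13, x_{i+1} = (x_i − a_i)/13, with x_0 = x:
  x_0 = 2/5;  a_0 = 3;  x_1 = (x_0 − 3)/13 = -1/5
  x_1 = -1/5;  a_1 = 5;  x_2 = (x_1 − 5)/13 = -2/5
  x_2 = -2/5;  a_2 = 10;  x_3 = (x_2 − 10)/13 = -4/5
  x_3 = -4/5;  a_3 = 7;  x_4 = (x_3 − 7)/13 = -3/5
  x_4 = -3/5;  a_4 = 2;  x_5 = (x_4 − 2)/13 = -1/5
Digits: (3, 5, 10, 7, 2).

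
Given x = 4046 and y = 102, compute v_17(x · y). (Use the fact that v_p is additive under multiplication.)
v_17(412692) = 3

v_p(x) = 2 (factor: 4046 = 17^2 · 14); v_p(y) = 1 (factor: 102 = 17^1 · 6). Additivity: v_p(xy) = v_p(x) + v_p(y) = 2 + 1 = 3. (Direct check: xy = 412692 = 17^3 · (84).)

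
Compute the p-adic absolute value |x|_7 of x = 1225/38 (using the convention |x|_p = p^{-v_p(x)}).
|1225/38|_7 = 1/49

Step 1 — compute v_7(x) by factoring powers of 7 out of the numerator and denominator: v_7(1225/38) = 2. Step 2 — apply |x|_p = p^{-v_p(x)} = 7^{-2} = 1/49.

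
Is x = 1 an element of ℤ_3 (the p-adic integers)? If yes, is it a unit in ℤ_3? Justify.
x ∈ ℤ_3^× (unit); v_3(x) = 0

ℤ_3 = {x ∈ ℚ_3 : v_3(x) ≥ 0} and ℤ_3^× = {x ∈ ℤ_3 : v_3(x) = 0}. Here v_3(1) = v_3(num) − v_3(den) = 0; compare against these criteria.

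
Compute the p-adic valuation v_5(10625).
v_5(10625) = 4

v_5(n) is the largest exponent k such that 5^k divides n. Factor out: 10625 = 5^4 · 17. (Sign doesn't affect v_p.) So v_5(10625) = 4.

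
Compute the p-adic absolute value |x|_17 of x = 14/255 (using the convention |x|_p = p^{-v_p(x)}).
|14/255|_17 = 17

Step 1 — compute v_17(x) by factoring powers of 17 out of the numerator and denominator: v_17(14/255) = -1. Step 2 — apply |x|_p = p^{-v_p(x)} = 17^{1} = 17.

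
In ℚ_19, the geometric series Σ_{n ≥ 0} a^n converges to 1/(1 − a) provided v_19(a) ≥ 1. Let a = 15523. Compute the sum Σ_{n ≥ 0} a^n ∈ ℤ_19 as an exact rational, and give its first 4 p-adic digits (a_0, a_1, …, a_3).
Σ a^n = 1/(1 − a) = -1/15522;  first 4 digits = (1, 0, 5, 2)

v_19(a) = 2 ≥ 1, so the series converges in ℤ_19 to 1/(1 − a) = 1/(1 − 15523) = -1/15522. Expand this rational in ℤ_19: compute digits iteratively via d_i = x_i mod 19, x_{i+1} = (x_i − d_i)/19. The first 4 digits are (1, 0, 5, 2).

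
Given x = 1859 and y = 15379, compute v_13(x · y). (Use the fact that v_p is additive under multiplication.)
v_13(28589561) = 5

v_p(x) = 2 (factor: 1859 = 13^2 · 11); v_p(y) = 3 (factor: 15379 = 13^3 · 7). Additivity: v_p(xy) = v_p(x) + v_p(y) = 2 + 3 = 5. (Direct check: xy = 28589561 = 13^5 · (77).)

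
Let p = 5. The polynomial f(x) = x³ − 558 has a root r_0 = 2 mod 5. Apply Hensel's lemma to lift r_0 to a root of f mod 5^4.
r_3 = 152 (mod 625)

Hensel: r_{i+1} = r_i − f(r_i)/f′(r_i) mod 5^{i+2}, where f′(x) = 3x². Iterate:
  r_0 = 2 (mod 5)
  r_1 = 2 (mod 25)
  r_2 = 27 (mod 125)
  r_3 = 152 (mod 625)
Final: r = 152 with f(r) ≡ 0 mod 5^4.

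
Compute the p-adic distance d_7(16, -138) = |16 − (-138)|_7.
d_7(16, -138) = 1/7

Step 1 — x − y = 16 − (-138) = 154. Step 2 — v_7(154) = 1 (factor: 154 = (7^1 · 22); the sign does not affect v_p). Step 3 — |x − y|_7 = 7^{-1} = 1/7.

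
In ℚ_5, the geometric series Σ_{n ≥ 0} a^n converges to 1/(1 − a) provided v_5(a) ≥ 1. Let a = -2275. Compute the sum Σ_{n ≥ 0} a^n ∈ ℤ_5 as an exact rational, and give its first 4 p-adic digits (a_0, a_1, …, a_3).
Σ a^n = 1/(1 − a) = 1/2276;  first 4 digits = (1, 0, 4, 1)

v_5(a) = 2 ≥ 1, so the series converges in ℤ_5 to 1/(1 − a) = 1/(1 − (-2275)) = 1/2276. Expand this rational in ℤ_5: compute digits iteratively via d_i = x_i mod 5, x_{i+1} = (x_i − d_i)/5. The first 4 digits are (1, 0, 4, 1).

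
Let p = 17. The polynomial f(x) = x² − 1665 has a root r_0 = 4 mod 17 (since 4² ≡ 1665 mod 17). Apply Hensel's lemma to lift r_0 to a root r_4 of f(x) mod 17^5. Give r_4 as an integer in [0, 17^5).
r_4 = 101613 (mod 1419857)

Hensel's recurrence: r_{i+1} = r_i − f(r_i)·(f′(r_i))^{-1} mod 17^{i+2}, with f′(x) = 2x. Iterate:
  r_0 = 4 (mod 17)
  r_1 = 174 (mod 289)
  r_2 = 3353 (mod 4913)
  r_3 = 18092 (mod 83521)
  r_4 = 101613 (mod 1419857)
Final: r_4 = 101613, and one checks f(r_4) ≡ 0 mod 17^5.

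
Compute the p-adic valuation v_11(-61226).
v_11(-61226) = 3

v_11(n) is the largest exponent k such that 11^k divides n. Factor out: -61226 = -11^3 · 46. (Sign doesn't affect v_p.) So v_11(-61226) = 3.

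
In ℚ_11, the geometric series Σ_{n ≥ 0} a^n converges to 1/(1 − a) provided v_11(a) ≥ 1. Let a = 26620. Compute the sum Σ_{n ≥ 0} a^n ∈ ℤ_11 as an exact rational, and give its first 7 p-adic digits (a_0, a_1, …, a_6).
Σ a^n = 1/(1 − a) = -1/26619;  first 7 digits = (1, 0, 0, 9, 1, 0, 4)

v_11(a) = 3 ≥ 1, so the series converges in ℤ_11 to 1/(1 − a) = 1/(1 − 26620) = -1/26619. Expand this rational in ℤ_11: compute digits iteratively via d_i = x_i mod 11, x_{i+1} = (x_i − d_i)/11. The first 7 digits are (1, 0, 0, 9, 1, 0, 4).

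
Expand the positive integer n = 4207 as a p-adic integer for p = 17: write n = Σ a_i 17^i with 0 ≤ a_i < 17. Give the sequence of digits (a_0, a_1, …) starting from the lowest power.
(a_0, a_1, …) = (8, 9, 14)

Repeated division by 17 gives the digits low-to-high: 4207 = 8 + 9·17^1 + 14·17^2. Digit sequence: (8, 9, 14).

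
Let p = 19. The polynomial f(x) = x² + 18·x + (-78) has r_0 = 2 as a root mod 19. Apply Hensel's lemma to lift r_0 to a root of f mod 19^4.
r_3 = 123597 (mod 130321)

Hensel: r_{i+1} = r_i − f(r_i)·(f′(r_i))^{-1} mod 19^{i+2}, f′(x) = 2x + 18. Iterate:
  r_0 = 2 (mod 19)
  r_1 = 135 (mod 361)
  r_2 = 135 (mod 6859)
  r_3 = 123597 (mod 130321)
Final: r = 123597 satisfies f(r) ≡ 0 mod 19^4.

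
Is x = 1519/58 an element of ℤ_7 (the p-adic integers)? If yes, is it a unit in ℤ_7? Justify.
x ∈ ℤ_7 but not a unit; v_7(x) = 2 > 0

ℤ_7 = {x ∈ ℚ_7 : v_7(x) ≥ 0} and ℤ_7^× = {x ∈ ℤ_7 : v_7(x) = 0}. Here v_7(1519/58) = v_7(num) − v_7(den) = 2; compare against these criteria.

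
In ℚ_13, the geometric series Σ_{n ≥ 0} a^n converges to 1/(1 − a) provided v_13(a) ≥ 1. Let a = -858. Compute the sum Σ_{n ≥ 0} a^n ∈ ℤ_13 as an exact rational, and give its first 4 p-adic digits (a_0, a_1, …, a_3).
Σ a^n = 1/(1 − a) = 1/859;  first 4 digits = (1, 12, 8, 8)

v_13(a) = 1 ≥ 1, so the series converges in ℤ_13 to 1/(1 − a) = 1/(1 − (-858)) = 1/859. Expand this rational in ℤ_13: compute digits iteratively via d_i = x_i mod 13, x_{i+1} = (x_i − d_i)/13. The first 4 digits are (1, 12, 8, 8).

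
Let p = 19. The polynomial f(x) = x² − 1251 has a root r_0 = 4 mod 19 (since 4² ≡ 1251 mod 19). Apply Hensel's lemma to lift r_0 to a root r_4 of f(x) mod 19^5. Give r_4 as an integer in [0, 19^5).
r_4 = 1490231 (mod 2476099)

Hensel's recurrence: r_{i+1} = r_i − f(r_i)·(f′(r_i))^{-1} mod 19^{i+2}, with f′(x) = 2x. Iterate:
  r_0 = 4 (mod 19)
  r_1 = 23 (mod 361)
  r_2 = 1828 (mod 6859)
  r_3 = 56700 (mod 130321)
  r_4 = 1490231 (mod 2476099)
Final: r_4 = 1490231, and one checks f(r_4) ≡ 0 mod 19^5.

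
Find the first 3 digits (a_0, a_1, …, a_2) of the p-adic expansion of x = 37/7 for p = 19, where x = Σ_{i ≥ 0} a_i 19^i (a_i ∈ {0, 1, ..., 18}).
(a_0, …, a_2) = (8, 8, 5)

v_19(37/7) = 0 (numerator and denominator both coprime to 19), so x ∈ ℤ_19^×. Compute digits iteratively via a_i = x_i mod 19, x_{i+1} = (x_i − a_i)/19, with x_0 = x:
  x_0 = 37/7;  a_0 = 8;  x_1 = (x_0 − 8)/19 = -1/7
  x_1 = -1/7;  a_1 = 8;  x_2 = (x_1 − 8)/19 = -3/7
  x_2 = -3/7;  a_2 = 5;  x_3 = (x_2 − 5)/19 = -2/7
Digits: (8, 8, 5).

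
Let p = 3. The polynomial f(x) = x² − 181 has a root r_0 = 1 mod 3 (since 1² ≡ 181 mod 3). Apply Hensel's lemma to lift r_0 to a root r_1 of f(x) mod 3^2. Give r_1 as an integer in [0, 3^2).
r_1 = 1 (mod 9)

Hensel's recurrence: r_{i+1} = r_i − f(r_i)·(f′(r_i))^{-1} mod 3^{i+2}, with f′(x) = 2x. Iterate:
  r_0 = 1 (mod 3)
  r_1 = 1 (mod 9)
Final: r_1 = 1, and one checks f(r_1) ≡ 0 mod 3^2.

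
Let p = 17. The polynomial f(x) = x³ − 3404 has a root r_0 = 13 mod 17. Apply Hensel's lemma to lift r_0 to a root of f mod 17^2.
r_1 = 285 (mod 289)

Hensel: r_{i+1} = r_i − f(r_i)/f′(r_i) mod 17^{i+2}, where f′(x) = 3x². Iterate:
  r_0 = 13 (mod 17)
  r_1 = 285 (mod 289)
Final: r = 285 with f(r) ≡ 0 mod 17^2.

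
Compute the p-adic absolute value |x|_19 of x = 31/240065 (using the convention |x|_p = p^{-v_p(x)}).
|31/240065|_19 = 6859

Step 1 — compute v_19(x) by factoring powers of 19 out of the numerator and denominator: v_19(31/240065) = -3. Step 2 — apply |x|_p = p^{-v_p(x)} = 19^{3} = 6859.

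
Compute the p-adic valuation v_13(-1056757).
v_13(-1056757) = 4

v_13(n) is the largest exponent k such that 13^k divides n. Factor out: -1056757 = -13^4 · 37. (Sign doesn't affect v_p.) So v_13(-1056757) = 4.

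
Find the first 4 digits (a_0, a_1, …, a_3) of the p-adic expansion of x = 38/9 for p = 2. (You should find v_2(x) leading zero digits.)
(a_0, …, a_3) = (0, 1, 1, 0)

v_2(38/9) = 1, so a_0 = ... = a_0 = 0. Factor out: x = 2^1 · u with u = 19/9 a unit in ℤ_2. Expand u iteratively via a_{v+i} = u_i mod 2, u_{i+1} = (u_i − a_{v+i})/2:
  u_0 = 19/9;  a_1 = 1;  u_1 = (u_0 − 1)/2 = 5/9
  u_1 = 5/9;  a_2 = 1;  u_2 = (u_1 − 1)/2 = -2/9
  u_2 = -2/9;  a_3 = 0;  u_3 = (u_2 − 0)/2 = -1/9
Digits: (0, 1, 1, 0).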